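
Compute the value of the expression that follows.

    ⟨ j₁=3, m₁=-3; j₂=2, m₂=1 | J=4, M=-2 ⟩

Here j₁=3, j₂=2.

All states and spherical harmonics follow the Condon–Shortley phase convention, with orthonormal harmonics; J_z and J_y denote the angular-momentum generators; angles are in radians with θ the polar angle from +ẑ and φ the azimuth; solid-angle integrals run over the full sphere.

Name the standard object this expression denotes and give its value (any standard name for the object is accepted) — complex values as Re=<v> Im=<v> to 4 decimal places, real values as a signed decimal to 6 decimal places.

This is a Clebsch–Gordan (vector-coupling) coefficient.
√[9·1!5!3!/10! · 0!6!3!1!2!6!] = √(77760/7)
  +(−1)^1/∏(1,0,5,2,0,1)! = -1/240  (running -1/240)
⟨..|..⟩ = √(77760/7)·(-1/240) = -0.439155

Clebsch–Gordan coefficient, −√(27/140) ≈ -0.439155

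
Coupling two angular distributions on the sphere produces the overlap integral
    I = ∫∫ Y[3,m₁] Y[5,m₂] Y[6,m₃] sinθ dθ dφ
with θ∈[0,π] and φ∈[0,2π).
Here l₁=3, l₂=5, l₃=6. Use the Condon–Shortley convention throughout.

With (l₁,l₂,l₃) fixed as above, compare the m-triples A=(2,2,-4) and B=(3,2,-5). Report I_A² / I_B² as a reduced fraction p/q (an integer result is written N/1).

Same 3,5,6: normalisation and zero-m 3j drop out of the ratio.
A: Δ: 2! 4! 8! / 15! → 1/675675; sum: t=0:+1/60480 t=1:−1/34560 = -1/80640; 3j²(3 5 6; 2 2 -4) = Δ·Π!·Σ² = 6/1001  (sign -1)
B: Δ: 2! 4! 8! / 15! → 1/675675; sum: t=0:+1/241920 = 1/241920; 3j²(3 5 6; 3 2 -5) = Δ·Π!·Σ² = 2/91  (sign -1)
I_A²/I_B² = (6/1001)/(2/91) = 3/11

3/11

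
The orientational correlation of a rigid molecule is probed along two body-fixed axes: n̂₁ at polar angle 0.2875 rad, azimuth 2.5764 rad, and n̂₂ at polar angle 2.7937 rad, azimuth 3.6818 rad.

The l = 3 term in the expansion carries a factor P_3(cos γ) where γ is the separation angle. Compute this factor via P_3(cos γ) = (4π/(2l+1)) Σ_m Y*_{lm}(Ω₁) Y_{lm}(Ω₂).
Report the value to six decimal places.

-0.292574

Summing Y*_{l m}(θ₁,φ₁)·Y_{l m}(θ₂,φ₂) over m ∈ [−3, 3]; prefactor 4π/(2·3+1) = 1.795196:
  m=-3: (+0.001184+0.009438i) × (+0.000823+0.016511i) = -0.000155+0.000027i  (running Σ = -0.000155+0.000027i)
  m=-2: (+0.033593-0.071280i) × (-0.052590+0.098505i) = +0.005255+0.007058i  (running Σ = +0.005100+0.007085i)
  m=-1: (-0.278442+0.176590i) × (-0.323045+0.193734i) = +0.055738-0.110990i  (running Σ = +0.060838-0.103905i)
  m=0: (+0.571853-0.000000i) × (-0.497771+0.000000i) = -0.284652+0.000000i  (running Σ = -0.223814-0.103905i)
  m=1: (+0.278442+0.176590i) × (+0.323045+0.193734i) = +0.055738+0.110990i  (running Σ = -0.168076+0.007085i)
  m=2: (+0.033593+0.071280i) × (-0.052590-0.098505i) = +0.005255-0.007058i  (running Σ = -0.162821+0.000027i)
  m=3: (-0.001184+0.009438i) × (-0.000823+0.016511i) = -0.000155-0.000027i  (running Σ = -0.162976-0.000000i)
Accumulated sum -0.162976-0.000000i; after 4π/(2l+1) scaling, -0.292574-0.000000i ⇒ P_3 = -0.292574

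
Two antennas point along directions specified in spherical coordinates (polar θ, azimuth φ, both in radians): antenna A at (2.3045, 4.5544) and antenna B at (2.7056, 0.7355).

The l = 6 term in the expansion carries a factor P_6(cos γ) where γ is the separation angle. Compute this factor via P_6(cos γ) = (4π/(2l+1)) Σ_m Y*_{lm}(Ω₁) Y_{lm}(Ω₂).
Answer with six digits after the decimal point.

Summing Y*_{l m}(θ₁,φ₁)·Y_{l m}(θ₂,φ₂) over m ∈ [−6, 6]; prefactor 4π/(2·6+1) = 0.966644:
  term(m=-6) = -0.00013 - 0.00018j   from Y*(Ω₁)=-0.04730 + 0.06585j, Y(Ω₂)=-0.00081 + 0.00262j
  term(m=-5) = 0.00501 + 0.00125j   from Y*(Ω₁)=0.17987 + 0.17824j, Y(Ω₂)=0.01752 - 0.01040j
  term(m=-4) = -0.03536 + 0.01632j   from Y*(Ω₁)=0.34444 - 0.25217j, Y(Ω₂)=-0.08941 - 0.01809j
  term(m=-3) = 0.04126 - 0.08304j   from Y*(Ω₁)=-0.15760 - 0.30724j, Y(Ω₂)=0.15944 + 0.21607j
  term(m=-2) = -0.00829 - 0.03774j   from Y*(Ω₁)=0.07448 - 0.02435j, Y(Ω₂)=0.04913 - 0.49064j
  term(m=-1) = 0.12028 + 0.09673j   from Y*(Ω₁)=-0.05857 - 0.36763j, Y(Ω₂)=-0.30745 + 0.27820j
  term(m=+0) = 0.00560 + 0.00000j   from Y*(Ω₁)=-0.02711 + 0.00000j, Y(Ω₂)=-0.20656 + 0.00000j
  term(m=+1) = 0.12028 - 0.09673j   from Y*(Ω₁)=0.05857 - 0.36763j, Y(Ω₂)=0.30745 + 0.27820j
  term(m=+2) = -0.00829 + 0.03774j   from Y*(Ω₁)=0.07448 + 0.02435j, Y(Ω₂)=0.04913 + 0.49064j
  term(m=+3) = 0.04126 + 0.08304j   from Y*(Ω₁)=0.15760 - 0.30724j, Y(Ω₂)=-0.15944 + 0.21607j
  term(m=+4) = -0.03536 - 0.01632j   from Y*(Ω₁)=0.34444 + 0.25217j, Y(Ω₂)=-0.08941 + 0.01809j
  term(m=+5) = 0.00501 - 0.00125j   from Y*(Ω₁)=-0.17987 + 0.17824j, Y(Ω₂)=-0.01752 - 0.01040j
  term(m=+6) = -0.00013 + 0.00018j   from Y*(Ω₁)=-0.04730 - 0.06585j, Y(Ω₂)=-0.00081 - 0.00262j
Σ over m = 0.25114 - 0.00000j; ×(4π/13) → 0.24276 - 0.00000j. Real part: 0.242761

0.242761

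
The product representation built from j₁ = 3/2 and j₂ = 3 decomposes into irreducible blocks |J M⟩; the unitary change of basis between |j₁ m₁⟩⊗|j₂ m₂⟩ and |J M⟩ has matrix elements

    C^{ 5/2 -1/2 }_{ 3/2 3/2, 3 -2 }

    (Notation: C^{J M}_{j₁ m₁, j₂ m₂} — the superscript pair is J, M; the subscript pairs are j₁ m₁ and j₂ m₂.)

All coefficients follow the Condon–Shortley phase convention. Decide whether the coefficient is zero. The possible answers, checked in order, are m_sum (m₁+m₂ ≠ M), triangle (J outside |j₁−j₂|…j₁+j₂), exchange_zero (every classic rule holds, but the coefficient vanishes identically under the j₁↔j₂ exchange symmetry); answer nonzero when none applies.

m-sum: m₁+m₂ = 3/2+(-2) = -1/2, M = -1/2  ✓
triangle: |j₁−j₂| = 3/2 ≤ J = 5/2 ≤ j₁+j₂ = 9/2  ✓
exchange: j₁≠j₂ or m₁≠m₂ — the exchange symmetry imposes no constraint here
value check: CG = +√(3/7) = +0.654654 ≠ 0

nonzero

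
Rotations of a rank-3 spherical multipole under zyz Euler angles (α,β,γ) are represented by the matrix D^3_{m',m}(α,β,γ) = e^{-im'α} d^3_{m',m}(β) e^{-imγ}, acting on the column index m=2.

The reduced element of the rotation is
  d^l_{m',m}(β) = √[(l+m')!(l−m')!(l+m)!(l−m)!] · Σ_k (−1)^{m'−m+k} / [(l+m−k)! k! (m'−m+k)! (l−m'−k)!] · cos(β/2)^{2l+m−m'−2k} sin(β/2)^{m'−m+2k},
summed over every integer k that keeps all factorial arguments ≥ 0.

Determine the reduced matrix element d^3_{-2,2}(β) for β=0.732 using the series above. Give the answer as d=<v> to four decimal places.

d^3_{-2,2}(β=0.7320) via the finite sum:
Half-angle: c=0.933766, s=0.357883. N=√(1·120·120·1)=120.000000
k: max(0,(2)−(-2))=4 … min(3+(2),3−(-2))=5
  k=4: (−1)^0·120.0000/(24)·0.9338^2·0.3579^4 = +0.071517
  k=5: (−1)^1·120.0000/(120)·0.9338^0·0.3579^6 = -0.002101
d^3_{-2,2}(0.7320) = +0.071517 -0.002101 = +0.069416

d=0.0694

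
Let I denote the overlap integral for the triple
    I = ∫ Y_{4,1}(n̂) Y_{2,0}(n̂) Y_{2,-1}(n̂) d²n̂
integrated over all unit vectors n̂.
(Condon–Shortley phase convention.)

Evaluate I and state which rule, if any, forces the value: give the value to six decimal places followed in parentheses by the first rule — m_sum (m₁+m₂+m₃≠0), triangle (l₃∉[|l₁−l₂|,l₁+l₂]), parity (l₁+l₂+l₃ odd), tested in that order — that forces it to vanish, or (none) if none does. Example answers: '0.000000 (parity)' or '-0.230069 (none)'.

Rules hold: Σm=0, L=8 even, 2≤2≤6.
N = 9·5·5 = 225
Δ = 4!·4!·0!/9! = 1/630
Racah Σ t=2..2: t=2:+1/16 = 1/16
⇒ 3j(4 2 2; 0 0 0)² = 2/35, sgn +1
Racah Σ t=2..2: t=2:+1/24 = 1/24
⇒ 3j(4 2 2; 1 0 -1)² = 1/21, sgn -1
4πI² = N·(3j₀)²·(3jₘ)² = 30/49
I = -1·√(0.612245/4π) = -0.22072812
No selection rule forces the value: the integral is nonzero (none).

-0.220728 (none)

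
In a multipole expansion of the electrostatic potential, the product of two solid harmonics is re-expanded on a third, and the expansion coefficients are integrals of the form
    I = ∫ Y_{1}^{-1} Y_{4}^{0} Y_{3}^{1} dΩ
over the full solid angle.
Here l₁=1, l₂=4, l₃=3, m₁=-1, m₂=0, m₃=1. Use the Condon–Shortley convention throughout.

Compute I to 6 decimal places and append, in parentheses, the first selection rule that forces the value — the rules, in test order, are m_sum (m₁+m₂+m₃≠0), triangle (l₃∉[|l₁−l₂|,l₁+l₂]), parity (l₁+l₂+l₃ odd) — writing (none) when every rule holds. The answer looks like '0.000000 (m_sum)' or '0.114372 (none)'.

m-sum 0 ✓  L=8 even ✓  3≤3≤5 ✓
Π(2lᵢ+1) = 3×9×7 = 189
triangle coeff Δ(1,4,3) = 1/252
Σ_t [1,1]: t=1:−1/36 = -1/36
(3j)²=4/63 [(1 4 3; 0 0 0)], sign=+1
Σ_t [2,2]: t=2:+1/96 = 1/96
(3j)²=1/42 [(1 4 3; -1 0 1)], sign=+1
⇒ 4πI² = 2/7
I = (+1)√(2/7/(4π)) = 0.15078601
No selection rule forces the value: the integral is nonzero (none).

0.150786 (none)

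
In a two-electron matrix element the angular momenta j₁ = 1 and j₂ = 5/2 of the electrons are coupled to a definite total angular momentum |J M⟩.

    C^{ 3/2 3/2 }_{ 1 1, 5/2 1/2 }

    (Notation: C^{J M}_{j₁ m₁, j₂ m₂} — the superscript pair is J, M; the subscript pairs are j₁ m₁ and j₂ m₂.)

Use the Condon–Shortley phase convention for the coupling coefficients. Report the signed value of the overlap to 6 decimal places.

+√(1/15) = +0.258199

√[4·2!0!3!/6! · 2!0!3!2!3!0!] = √(48/5)
  +(−1)^0/∏(0,2,0,3,0,0)! = 1/12  (running 1/12)
⟨..|..⟩ = √(48/5)·(1/12) = +0.258199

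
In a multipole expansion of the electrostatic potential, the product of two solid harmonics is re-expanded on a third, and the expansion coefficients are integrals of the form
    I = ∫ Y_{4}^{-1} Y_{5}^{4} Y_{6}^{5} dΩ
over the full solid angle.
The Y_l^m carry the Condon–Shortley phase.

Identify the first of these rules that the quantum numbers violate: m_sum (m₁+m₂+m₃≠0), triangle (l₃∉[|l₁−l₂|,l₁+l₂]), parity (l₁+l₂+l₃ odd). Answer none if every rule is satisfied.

m_sum

m₁+m₂+m₃ = -1 + 4 + 5 = 8  ✗
triangle: |4−5|=1 ≤ l₃=6 ≤ 4+5=9
parity: l₁+l₂+l₃ = 15 is odd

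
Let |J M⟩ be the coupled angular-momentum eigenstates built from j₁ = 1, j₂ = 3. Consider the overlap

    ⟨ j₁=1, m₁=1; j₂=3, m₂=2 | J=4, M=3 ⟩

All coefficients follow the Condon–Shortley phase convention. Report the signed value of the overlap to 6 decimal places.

+0.866025

triangle: 0!·2!·6!/9! = 1440/362880
(j±m)!: 2!·0!·5!·1!·7!·1! = 1209600
prefactor² = (2J+1)·Δ·N² = 43200
  k=0: +1/(0!·0!·0!·5!·2!·1!) = 1/240
Σ = 1/240  ⇒  CG² = 43200·(1/240)² = 3/4
CG = +√(3/4) = +0.866025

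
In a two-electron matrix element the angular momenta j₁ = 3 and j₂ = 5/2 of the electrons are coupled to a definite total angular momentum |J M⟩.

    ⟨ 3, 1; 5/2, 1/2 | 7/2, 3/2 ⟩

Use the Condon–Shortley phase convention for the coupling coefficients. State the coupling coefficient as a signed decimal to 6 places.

-0.487950  (= −√(5/21))

triangle: 2!×4!×3!/10! = 288/3628800
(j±m)!: 4!×2!×3!×2!×5!×2! = 138240
prefactor² = (2J+1)×Δ×N² = 3072/35
  k=0: +1/(0!×2!×2!×3!×2!×0!) = 1/48
  k=1: −1/(1!×1!×1!×2!×3!×1!) = -1/12
  k=2: +1/(2!×0!×0!×1!×4!×2!) = 1/96
Σ = -5/96  ⇒  CG² = 3072/35×(-5/96)² = 5/21
CG = −√(5/21) = -0.487950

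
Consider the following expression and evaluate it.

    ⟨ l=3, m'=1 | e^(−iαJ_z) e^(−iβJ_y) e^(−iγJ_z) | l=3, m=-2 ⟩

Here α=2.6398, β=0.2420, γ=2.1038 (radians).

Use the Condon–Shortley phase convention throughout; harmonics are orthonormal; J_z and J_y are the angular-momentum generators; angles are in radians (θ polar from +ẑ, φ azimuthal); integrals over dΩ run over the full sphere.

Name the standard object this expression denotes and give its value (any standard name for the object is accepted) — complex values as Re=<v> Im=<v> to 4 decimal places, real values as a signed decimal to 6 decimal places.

This is a Wigner D-matrix element — the rotation-matrix element ⟨l m'| R(α,β,γ) |l m⟩ in the angular-momentum basis.
First d^3_{1,-2}(β=0.2420), then the phase factors e^{-i(1)α} and e^{-i(-2)γ}:
With c≡cos(β/2)=0.992688 and s≡sin(β/2)=0.120705, N=[24·2·1·120]^{1/2}=75.894664
The bounds max(0,m−m')=0 and min(l+m,l−m')=1 give 2 terms
  k=0: (−1)^3·75.8947/(12)·0.9927^3·0.1207^3 = -0.010880
  k=1: (−1)^4·75.8947/(24)·0.9927^1·0.1207^5 = +0.000080
d^3_{1,-2}(0.2420) = -0.010880 +0.000080 = -0.010800
Phases: e^{-i·(1)·2.6398}=-0.876722-0.480998i, e^{-i·(-2)·2.1038}=-0.483623-0.875277i ⇒ D=-0.000032-0.010800i

Wigner D-matrix element, Re=0.0000 Im=-0.0108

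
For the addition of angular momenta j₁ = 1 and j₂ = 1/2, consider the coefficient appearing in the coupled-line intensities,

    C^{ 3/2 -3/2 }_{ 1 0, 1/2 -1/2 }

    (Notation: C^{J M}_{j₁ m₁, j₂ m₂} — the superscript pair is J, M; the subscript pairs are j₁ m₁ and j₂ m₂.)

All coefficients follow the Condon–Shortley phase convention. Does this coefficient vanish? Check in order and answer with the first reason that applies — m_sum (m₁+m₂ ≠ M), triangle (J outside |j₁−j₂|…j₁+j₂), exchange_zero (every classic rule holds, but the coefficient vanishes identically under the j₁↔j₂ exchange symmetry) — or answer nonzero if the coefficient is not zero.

m_sum

m-sum: m₁+m₂ = 0+(-1/2) = -1/2, M = -3/2  ✗ ⇒ coefficient is 0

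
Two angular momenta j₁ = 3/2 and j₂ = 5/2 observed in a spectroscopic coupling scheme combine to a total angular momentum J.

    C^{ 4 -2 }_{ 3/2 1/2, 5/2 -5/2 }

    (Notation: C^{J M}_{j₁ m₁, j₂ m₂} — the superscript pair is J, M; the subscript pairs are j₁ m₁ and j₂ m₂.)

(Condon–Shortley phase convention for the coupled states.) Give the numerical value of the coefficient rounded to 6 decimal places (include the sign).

j₁+j₂−J=0  J+j₁−j₂=3  J−j₁+j₂=5  j₁+j₂+J+1=9
(j₁±m₁, j₂±m₂, J±M) = (2,1,0,5,2,6)
P² = 43200/7
sum k=0..0:
  [0] +1/240 = 1/240
S = 1/240
C² = P²·S² = 3/28 ; C = +0.327327

+√(3/28) = +0.327327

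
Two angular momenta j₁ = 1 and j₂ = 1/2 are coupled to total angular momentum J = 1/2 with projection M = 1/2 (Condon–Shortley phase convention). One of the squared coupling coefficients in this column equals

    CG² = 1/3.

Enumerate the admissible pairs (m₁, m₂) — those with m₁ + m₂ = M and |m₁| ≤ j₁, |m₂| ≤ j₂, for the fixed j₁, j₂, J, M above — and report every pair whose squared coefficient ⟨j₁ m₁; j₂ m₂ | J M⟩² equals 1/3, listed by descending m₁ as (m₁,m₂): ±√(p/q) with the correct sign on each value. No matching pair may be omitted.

(0,1/2): −√(1/3)

Admissible pairs with m₁+m₂ = M = 1/2: (0,1/2), (1,-1/2)
  (m₁,m₂)=(1,-1/2): CG² = 2/3, CG = +√(2/3)
  (m₁,m₂)=(0,1/2): CG² = 1/3, CG = −√(1/3)   ← matches the target
Pairs with CG² = 1/3: (0,1/2): −√(1/3)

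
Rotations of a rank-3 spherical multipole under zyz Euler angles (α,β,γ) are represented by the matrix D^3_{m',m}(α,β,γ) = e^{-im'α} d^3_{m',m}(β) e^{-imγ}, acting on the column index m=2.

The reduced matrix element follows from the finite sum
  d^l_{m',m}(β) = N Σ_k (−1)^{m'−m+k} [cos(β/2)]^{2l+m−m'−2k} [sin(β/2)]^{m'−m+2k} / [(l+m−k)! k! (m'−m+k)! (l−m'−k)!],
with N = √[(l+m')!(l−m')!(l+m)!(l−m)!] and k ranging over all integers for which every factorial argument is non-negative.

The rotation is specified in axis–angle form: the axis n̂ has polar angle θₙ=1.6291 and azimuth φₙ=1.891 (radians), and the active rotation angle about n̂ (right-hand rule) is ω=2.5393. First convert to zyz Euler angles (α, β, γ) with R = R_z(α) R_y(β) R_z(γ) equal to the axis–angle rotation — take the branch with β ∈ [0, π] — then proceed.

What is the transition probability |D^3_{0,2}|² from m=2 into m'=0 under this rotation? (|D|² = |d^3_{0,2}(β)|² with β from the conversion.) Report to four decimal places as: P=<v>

P=0.1375

Axis–angle → zyz. n̂ = (sinθₙcosφₙ, sinθₙsinφₙ, cosθₙ) = (-0.314225, +0.947559, -0.058271), ω = 2.5393.
R = I cosω + sinω [n̂]ₓ + (1−cosω) n̂n̂ᵀ gives
  R = [-0.643938, -0.510089, +0.570222; -0.576114, +0.813706, +0.077305; -0.503425, -0.278733, -0.817845]
β = atan2(√(R₁₃²+R₂₃²), R₃₃) = 2.528453; α = atan2(R₂₃, R₁₃) mod 2π = 0.134748; γ = atan2(R₃₂, −R₃₁) mod 2π = 5.777526
Split into d^3_{0,2}(β=2.5285) × two z-phases.
Half-angle: c=0.301790, s=0.953374. N=√(6·6·120·1)=65.726707
The bounds max(0,m−m')=2 and min(l+m,l−m')=3 give 2 terms
  k=2: (−1)^0·65.7267/(12)·0.3018^4·0.9534^2 = +0.041296
  k=3: (−1)^1·65.7267/(12)·0.3018^2·0.9534^4 = -0.412121
d^3_{0,2}(2.5285) = +0.041296 -0.412121 = -0.370825
|D^3_{0,2}|² = |d^3_{0,2}(β)|² = (-0.370825)² = 0.137511 (the z-rotation phases have unit modulus)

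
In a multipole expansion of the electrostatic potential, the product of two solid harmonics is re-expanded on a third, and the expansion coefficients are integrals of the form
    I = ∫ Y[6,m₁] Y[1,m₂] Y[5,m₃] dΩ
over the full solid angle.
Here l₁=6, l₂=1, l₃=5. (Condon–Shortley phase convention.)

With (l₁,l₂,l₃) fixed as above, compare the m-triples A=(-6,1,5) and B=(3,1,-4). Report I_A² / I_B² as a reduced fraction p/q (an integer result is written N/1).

22/1

Shared (l₁,l₂,l₃)=(6,1,5): N and (l;000)² cancel in I_A²/I_B².
A: Δ = 2!·10!·0!/13! = 1/858; Racah Σ t=2..2: t=2:+1/7257600 = 1/7257600; ⇒ 3j(6 1 5; -6 1 5)² = 1/13, sgn +1
B: Δ = 2!·10!·0!/13! = 1/858; Racah Σ t=2..2: t=2:+1/725760 = 1/725760; ⇒ 3j(6 1 5; 3 1 -4)² = 1/286, sgn -1
I_A²/I_B² = (1/13)/(1/286) = 22/1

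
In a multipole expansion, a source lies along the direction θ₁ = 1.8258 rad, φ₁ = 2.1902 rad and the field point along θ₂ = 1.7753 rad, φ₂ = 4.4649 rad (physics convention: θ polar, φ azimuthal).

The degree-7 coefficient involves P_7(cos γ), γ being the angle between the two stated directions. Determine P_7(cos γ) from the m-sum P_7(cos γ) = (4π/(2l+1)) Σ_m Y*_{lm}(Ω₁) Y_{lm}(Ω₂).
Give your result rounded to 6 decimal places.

Term-by-term m-sum for l=7 (normalisation 4π/15 = 0.837758):
  term(m=-7) = (-0.167474, 0.036561)   from Y*(Ω₁)=(-0.369423, 0.146082), Y(Ω₂)=(0.425881, 0.069439)
  term(m=-6) = (0.060945, -0.114545)   from Y*(Ω₁)=(-0.325200, -0.210666), Y(Ω₂)=(0.028717, 0.333628)
  term(m=-5) = (0.003041, 0.007660)   from Y*(Ω₁)=(0.002397, 0.053747), Y(Ω₂)=(0.144759, -0.050126)
  term(m=-4) = (-0.112766, -0.038119)   from Y*(Ω₁)=(-0.277738, 0.217330), Y(Ω₂)=(0.185213, 0.282177)
  term(m=-3) = (-0.002887, 0.001734)   from Y*(Ω₁)=(-0.059658, -0.017635), Y(Ω₂)=(0.036603, -0.039889)
  term(m=-2) = (-0.016781, 0.102044)   from Y*(Ω₁)=(0.103340, 0.299753), Y(Ω₂)=(0.287014, 0.154930)
  term(m=-1) = (0.001036, 0.001221)   from Y*(Ω₁)=(-0.060871, 0.085373), Y(Ω₂)=(0.003741, -0.014807)
  term(m=+0) = (0.097639, 0.000000)   from Y*(Ω₁)=(0.304048, -0.000000), Y(Ω₂)=(0.321130, 0.000000)
  term(m=+1) = (0.001036, -0.001221)   from Y*(Ω₁)=(0.060871, 0.085373), Y(Ω₂)=(-0.003741, -0.014807)
  term(m=+2) = (-0.016781, -0.102044)   from Y*(Ω₁)=(0.103340, -0.299753), Y(Ω₂)=(0.287014, -0.154930)
  term(m=+3) = (-0.002887, -0.001734)   from Y*(Ω₁)=(0.059658, -0.017635), Y(Ω₂)=(-0.036603, -0.039889)
  term(m=+4) = (-0.112766, 0.038119)   from Y*(Ω₁)=(-0.277738, -0.217330), Y(Ω₂)=(0.185213, -0.282177)
  term(m=+5) = (0.003041, -0.007660)   from Y*(Ω₁)=(-0.002397, 0.053747), Y(Ω₂)=(-0.144759, -0.050126)
  term(m=+6) = (0.060945, 0.114545)   from Y*(Ω₁)=(-0.325200, 0.210666), Y(Ω₂)=(0.028717, -0.333628)
  term(m=+7) = (-0.167474, -0.036561)   from Y*(Ω₁)=(0.369423, 0.146082), Y(Ω₂)=(-0.425881, 0.069439)
Σ over m = (-0.372132, 0.000000); ×(4π/15) → (-0.311756, 0.000000). Real part: -0.311756

-0.311756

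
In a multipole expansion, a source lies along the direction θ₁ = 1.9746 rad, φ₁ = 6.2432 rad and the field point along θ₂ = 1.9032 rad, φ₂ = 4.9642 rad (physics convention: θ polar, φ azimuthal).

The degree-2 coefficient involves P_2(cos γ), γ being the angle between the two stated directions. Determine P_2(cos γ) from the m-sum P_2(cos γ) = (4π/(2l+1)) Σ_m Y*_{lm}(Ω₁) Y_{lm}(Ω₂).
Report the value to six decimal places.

-0.285366

Addition theorem: P_2(cos γ) = (4π/5) Σ_m Y*_{lm}(Ω₁) Y_{lm}(Ω₂), m = −2…2:
  m=-2: (0.32560 - 0.02609j) × (-0.30229 + 0.16657j) = -0.09408 + 0.06212j  (running Σ = -0.09408 + 0.06212j)
  m=-1: (-0.27891 + 0.01116j) × (-0.05937 - 0.23078j) = 0.01914 + 0.06370j  (running Σ = -0.07494 + 0.12583j)
  m=0: (-0.16932 + 0.00000j) × (-0.21464 + 0.00000j) = 0.03634 + 0.00000j  (running Σ = -0.03860 + 0.12583j)
  m=1: (0.27891 + 0.01116j) × (0.05937 - 0.23078j) = 0.01914 - 0.06370j  (running Σ = -0.01947 + 0.06212j)
  m=2: (0.32560 + 0.02609j) × (-0.30229 - 0.16657j) = -0.09408 - 0.06212j  (running Σ = -0.11354 + 0.00000j)
Total Σ_m = -0.11354 + 0.00000j. Multiply by 2.513274: -0.28537 + 0.00000j. P_2(cos γ) = -0.285366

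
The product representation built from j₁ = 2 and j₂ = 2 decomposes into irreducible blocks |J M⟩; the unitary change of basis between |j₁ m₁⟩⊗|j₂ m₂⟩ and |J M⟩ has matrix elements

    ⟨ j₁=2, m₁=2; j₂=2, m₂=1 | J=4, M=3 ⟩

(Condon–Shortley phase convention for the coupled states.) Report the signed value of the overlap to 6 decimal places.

+√(1/2) = +0.707107

triangle: 0!×4!×4!/9! = 576/362880
(j±m)!: 4!×0!×3!×1!×7!×1! = 725760
prefactor² = (2J+1)×Δ×N² = 10368
  k=0: +1/(0!×0!×0!×3!×4!×1!) = 1/144
Σ = 1/144  ⇒  CG² = 10368×(1/144)² = 1/2
CG = +√(1/2) = +0.707107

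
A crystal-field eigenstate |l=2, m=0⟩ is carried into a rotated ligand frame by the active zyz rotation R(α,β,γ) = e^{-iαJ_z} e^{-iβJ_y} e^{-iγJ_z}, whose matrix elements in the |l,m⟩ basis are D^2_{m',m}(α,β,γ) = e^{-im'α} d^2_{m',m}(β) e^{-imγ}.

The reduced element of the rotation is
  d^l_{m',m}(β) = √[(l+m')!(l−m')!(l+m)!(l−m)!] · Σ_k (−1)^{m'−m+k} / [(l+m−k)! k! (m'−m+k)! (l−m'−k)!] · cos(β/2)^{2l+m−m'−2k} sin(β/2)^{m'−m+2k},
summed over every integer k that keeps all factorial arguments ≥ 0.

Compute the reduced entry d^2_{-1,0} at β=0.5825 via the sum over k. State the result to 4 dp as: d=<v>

d^2_{-1,0}(β=0.5825) via the finite sum:
With c≡cos(β/2)=0.957886 and s≡sin(β/2)=0.287150, N=[1·6·2·2]^{1/2}=4.898979
k∈{1,2} keeps every argument non-negative
  k=1: (−1)^0·4.8990/(2)·0.9579^3·0.2871^1 = +0.618195
  k=2: (−1)^1·4.8990/(2)·0.9579^1·0.2871^3 = -0.055554
d^2_{-1,0}(0.5825) = +0.618195 -0.055554 = +0.562641

d=0.5626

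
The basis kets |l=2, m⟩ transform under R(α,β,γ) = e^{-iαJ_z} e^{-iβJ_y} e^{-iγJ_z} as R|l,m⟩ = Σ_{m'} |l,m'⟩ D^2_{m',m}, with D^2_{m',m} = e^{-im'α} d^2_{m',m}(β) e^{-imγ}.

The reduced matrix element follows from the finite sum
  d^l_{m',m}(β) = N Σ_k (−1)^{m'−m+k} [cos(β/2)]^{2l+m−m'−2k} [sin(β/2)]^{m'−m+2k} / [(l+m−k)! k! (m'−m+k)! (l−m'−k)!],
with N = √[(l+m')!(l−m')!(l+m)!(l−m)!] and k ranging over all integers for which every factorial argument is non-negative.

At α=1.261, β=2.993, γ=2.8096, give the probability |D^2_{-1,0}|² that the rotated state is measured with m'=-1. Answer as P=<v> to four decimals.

P=0.0322

Split into d^2_{-1,0}(β=2.9930) × two z-phases.
Half-angle: c=0.074228, s=0.997241. N=√(1·6·2·2)=4.898979
k∈{1,2} keeps every argument non-negative
  k=1: (−1)^0·4.8990/(2)·0.0742^3·0.9972^1 = +0.000999
  k=2: (−1)^1·4.8990/(2)·0.0742^1·0.9972^3 = -0.180320
d^2_{-1,0}(2.9930) = +0.000999 -0.180320 = -0.179321
|D^2_{-1,0}|² = |d^2_{-1,0}(β)|² = (-0.179321)² = 0.032156 (the z-rotation phases have unit modulus)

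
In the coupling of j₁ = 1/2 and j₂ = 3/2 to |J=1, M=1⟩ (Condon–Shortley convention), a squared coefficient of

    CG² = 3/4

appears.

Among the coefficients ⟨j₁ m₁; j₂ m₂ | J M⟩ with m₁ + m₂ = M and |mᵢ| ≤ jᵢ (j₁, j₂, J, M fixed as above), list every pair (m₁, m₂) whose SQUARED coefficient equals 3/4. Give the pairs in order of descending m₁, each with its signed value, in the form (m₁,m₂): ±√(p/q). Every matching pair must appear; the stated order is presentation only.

Admissible pairs with m₁+m₂ = M = 1: (-1/2,3/2), (1/2,1/2)
  (m₁,m₂)=(1/2,1/2): CG² = 1/4, CG = +√(1/4)
  (m₁,m₂)=(-1/2,3/2): CG² = 3/4, CG = −√(3/4)   ← matches the target
Pairs with CG² = 3/4: (-1/2,3/2): −√(3/4)

(-1/2,3/2): −√(3/4)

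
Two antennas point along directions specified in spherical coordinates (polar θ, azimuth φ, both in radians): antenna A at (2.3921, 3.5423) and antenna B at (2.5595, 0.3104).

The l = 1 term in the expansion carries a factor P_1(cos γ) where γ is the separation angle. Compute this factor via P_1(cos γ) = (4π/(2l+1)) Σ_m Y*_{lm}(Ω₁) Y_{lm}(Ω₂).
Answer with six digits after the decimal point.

0.238462

Addition theorem: P_1(cos γ) = (4π/3) Σ_m Y*_{lm}(Ω₁) Y_{lm}(Ω₂), m = −1…1:
  m=-1: (-0.21673 - 0.09181j) × (0.18087 - 0.05802j) = -0.04453 - 0.00403j  (running Σ = -0.04453 - 0.00403j)
  m=0: (-0.35767 + 0.00000j) × (-0.40814 + 0.00000j) = 0.14598 + 0.00000j  (running Σ = 0.10145 - 0.00403j)
  m=1: (0.21673 - 0.09181j) × (-0.18087 - 0.05802j) = -0.04453 + 0.00403j  (running Σ = 0.05693 + 0.00000j)
Total Σ_m = 0.05693 + 0.00000j. Multiply by 4.188790: 0.23846 + 0.00000j. P_1(cos γ) = 0.238462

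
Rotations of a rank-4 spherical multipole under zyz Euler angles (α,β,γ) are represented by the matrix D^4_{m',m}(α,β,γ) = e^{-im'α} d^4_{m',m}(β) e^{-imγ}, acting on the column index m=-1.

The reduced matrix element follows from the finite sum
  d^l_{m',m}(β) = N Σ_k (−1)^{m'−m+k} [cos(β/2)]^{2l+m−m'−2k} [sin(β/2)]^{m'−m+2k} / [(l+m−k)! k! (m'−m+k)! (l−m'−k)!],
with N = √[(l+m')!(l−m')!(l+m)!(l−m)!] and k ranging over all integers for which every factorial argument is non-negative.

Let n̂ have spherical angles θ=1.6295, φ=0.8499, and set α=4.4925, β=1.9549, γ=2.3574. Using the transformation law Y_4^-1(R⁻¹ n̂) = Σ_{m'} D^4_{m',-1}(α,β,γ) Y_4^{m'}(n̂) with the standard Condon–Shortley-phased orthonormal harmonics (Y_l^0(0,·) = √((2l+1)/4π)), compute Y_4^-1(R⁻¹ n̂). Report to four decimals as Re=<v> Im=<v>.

Re=-0.0346 Im=-0.3113

Need the full column D^4_{m',-1} for m'=−4..4 at α=4.4925, β=1.9549, γ=2.3574.
cos(β/2)=0.559139, sin(β/2)=0.829074
d^4_{-4,-1}: single k=3 term ⇒ +0.233062;  D = +0.021632+0.232056i
d^4_{-3,-1}: k∈[2..3] ⇒ +0.166715 -0.610900 = -0.444186;  D = +0.440612+0.056232i
d^4_{-2,-1}: k∈[1..3] ⇒ +0.060099 -0.660668 +0.968368 = +0.367798;  D = +0.125020-0.345898i
d^4_{-1,-1}: k∈[0..3] ⇒ +0.009553 -0.315061 +1.385392 -1.015312 = +0.064572;  D = +0.054478+0.034667i
d^4_{0,-1}: k∈[0..3] ⇒ -0.063350 +0.835687 -1.837349 +0.673269 = -0.391743;  D = +0.277338-0.276670i
d^4_{1,-1}: k∈[0..3] ⇒ +0.210041 -1.385392 +1.522968 -0.223227 = +0.124389;  D = -0.066527-0.105104i
d^4_{2,-1}: k∈[0..2] ⇒ -0.440446 +1.452552 -0.638719 = +0.373387;  D = +0.351460-0.126073i
d^4_{3,-1}: k∈[0..1] ⇒ +0.610900 -0.805879 = -0.194978;  D = -0.024217-0.193469i
d^4_{4,-1}: single k=0 term ⇒ -0.512412;  D = +0.510084+0.048791i
Y_4^{m'}(θ=1.6295,φ=0.8499) and Σ D·Y over m':
  (+0.0216+0.2321i)·(-0.4249+0.1121i)  (+0.4406+0.0562i)·(+0.0606+0.0408i)  (+0.1250-0.3459i)·(+0.0419+0.3226i)  (+0.0545+0.0347i)·(+0.0544-0.0619i)  (+0.2773-0.2767i)·(+0.3065+0.0000i)  (-0.0665-0.1051i)·(-0.0544-0.0619i)  (+0.3515-0.1261i)·(+0.0419-0.3226i)  (-0.0242-0.1935i)·(-0.0606+0.0408i)  (+0.5101+0.0488i)·(-0.4249-0.1121i)
Y_4^-1(R⁻¹ n̂) = -0.034639-0.311257i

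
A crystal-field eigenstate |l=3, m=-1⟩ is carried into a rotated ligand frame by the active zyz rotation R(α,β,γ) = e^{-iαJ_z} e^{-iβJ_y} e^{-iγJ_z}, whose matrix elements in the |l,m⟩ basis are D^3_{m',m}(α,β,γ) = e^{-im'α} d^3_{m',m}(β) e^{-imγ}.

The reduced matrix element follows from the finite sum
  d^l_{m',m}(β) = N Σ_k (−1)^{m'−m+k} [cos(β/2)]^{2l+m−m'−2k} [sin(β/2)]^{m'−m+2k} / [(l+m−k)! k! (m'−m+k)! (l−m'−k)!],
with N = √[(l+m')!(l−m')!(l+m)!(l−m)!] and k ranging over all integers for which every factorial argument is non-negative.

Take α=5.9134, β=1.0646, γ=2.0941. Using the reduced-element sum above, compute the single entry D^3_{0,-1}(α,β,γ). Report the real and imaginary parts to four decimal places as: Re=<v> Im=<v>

Re=0.0332 Im=-0.0575

D^3_{0,-1}(5.9134,1.0646,2.0941) = e^{-i·0·5.9134}·d^3_{0,-1}(1.0646)·e^{-i·-1·2.0941}. Compute d first:
c=cos(1.064600/2)=0.861642, s=sin(1.064600/2)=0.507516; N=√[6·6·2·24]=41.569219
The bounds max(0,m−m')=0 and min(l+m,l−m')=2 give 3 terms
  k=0: (−1)^1·41.5692/(12)·0.8616^5·0.5075^1 = -0.834978
  k=1: (−1)^2·41.5692/(4)·0.8616^3·0.5075^3 = +0.869046
  k=2: (−1)^3·41.5692/(12)·0.8616^1·0.5075^5 = -0.100500
d^3_{0,-1}(1.0646) = -0.834978 +0.869046 -0.100500 = -0.066432
Phases: e^{-i·(0)·5.9134}=+1.000000+0.000000i, e^{-i·(-1)·2.0941}=-0.499744+0.866173i ⇒ D=+0.033199-0.057542i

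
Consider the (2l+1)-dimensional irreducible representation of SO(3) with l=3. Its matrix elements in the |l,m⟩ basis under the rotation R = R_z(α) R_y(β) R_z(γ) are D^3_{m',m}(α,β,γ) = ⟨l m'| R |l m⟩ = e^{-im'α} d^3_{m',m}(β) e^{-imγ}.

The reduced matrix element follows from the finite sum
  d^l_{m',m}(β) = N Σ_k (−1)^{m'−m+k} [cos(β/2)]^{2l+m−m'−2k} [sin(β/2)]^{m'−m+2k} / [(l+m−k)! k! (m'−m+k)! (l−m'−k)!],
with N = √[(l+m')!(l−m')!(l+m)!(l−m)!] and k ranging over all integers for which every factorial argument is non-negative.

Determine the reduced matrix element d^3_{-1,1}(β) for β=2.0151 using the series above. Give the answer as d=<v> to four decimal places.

d^3_{-1,1}(β=2.0151) via the finite sum:
c=cos(2.015100/2)=0.533934, s=sin(2.015100/2)=0.845526; N=√[2·24·24·2]=48.000000
k∈{2,3,4} keeps every argument non-negative
  k=2: (−1)^0·48.0000/(8)·0.5339^4·0.8455^2 = +0.348622
  k=3: (−1)^1·48.0000/(6)·0.5339^2·0.8455^4 = -1.165664
  k=4: (−1)^2·48.0000/(48)·0.5339^0·0.8455^6 = +0.365395
d^3_{-1,1}(2.0151) = +0.348622 -1.165664 +0.365395 = -0.451646

d=-0.4516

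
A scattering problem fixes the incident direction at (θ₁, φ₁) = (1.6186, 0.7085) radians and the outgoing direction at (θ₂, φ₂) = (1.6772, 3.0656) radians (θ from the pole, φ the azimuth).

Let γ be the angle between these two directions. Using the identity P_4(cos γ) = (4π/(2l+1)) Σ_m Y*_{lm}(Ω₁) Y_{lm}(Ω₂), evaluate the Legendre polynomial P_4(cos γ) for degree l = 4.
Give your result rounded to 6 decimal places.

Summing Y*_{l m}(θ₁,φ₁)·Y_{l m}(θ₂,φ₂) over m ∈ [−4, 4]; prefactor 4π/(2·4+1) = 1.396263:
  [-4]  conj(Y_{4,-4})(Ω₁) = -0.41984 + 0.13337j ; Y_{4,-4}(Ω₂) = 0.41277 + 0.12948j ; Δ = -0.19057 + 0.00069j
  [-3]  conj(Y_{4,-3})(Ω₁) = 0.03139 - 0.05067j ; Y_{4,-3}(Ω₂) = 0.12731 + 0.02954j ; Δ = 0.00549 - 0.00552j
  [-2]  conj(Y_{4,-2})(Ω₁) = -0.05031 - 0.32455j ; Y_{4,-2}(Ω₂) = -0.30112 - 0.04612j ; Δ = 0.00018 + 0.10005j
  [-1]  conj(Y_{4,-1})(Ω₁) = 0.05117 + 0.04384j ; Y_{4,-1}(Ω₂) = -0.14551 - 0.01108j ; Δ = -0.00696 - 0.00695j
  [+0]  conj(Y_{4,0})(Ω₁) = 0.31013 + 0.00000j ; Y_{4,0}(Ω₂) = 0.28203 + 0.00000j ; Δ = 0.08747 + 0.00000j
  [+1]  conj(Y_{4,1})(Ω₁) = -0.05117 + 0.04384j ; Y_{4,1}(Ω₂) = 0.14551 - 0.01108j ; Δ = -0.00696 + 0.00695j
  [+2]  conj(Y_{4,2})(Ω₁) = -0.05031 + 0.32455j ; Y_{4,2}(Ω₂) = -0.30112 + 0.04612j ; Δ = 0.00018 - 0.10005j
  [+3]  conj(Y_{4,3})(Ω₁) = -0.03139 - 0.05067j ; Y_{4,3}(Ω₂) = -0.12731 + 0.02954j ; Δ = 0.00549 + 0.00552j
  [+4]  conj(Y_{4,4})(Ω₁) = -0.41984 - 0.13337j ; Y_{4,4}(Ω₂) = 0.41277 - 0.12948j ; Δ = -0.19057 - 0.00069j
Σ over m = -0.29624 - 0.00000j; ×(4π/9) → -0.41363 - 0.00000j. Real part: -0.413628

-0.413628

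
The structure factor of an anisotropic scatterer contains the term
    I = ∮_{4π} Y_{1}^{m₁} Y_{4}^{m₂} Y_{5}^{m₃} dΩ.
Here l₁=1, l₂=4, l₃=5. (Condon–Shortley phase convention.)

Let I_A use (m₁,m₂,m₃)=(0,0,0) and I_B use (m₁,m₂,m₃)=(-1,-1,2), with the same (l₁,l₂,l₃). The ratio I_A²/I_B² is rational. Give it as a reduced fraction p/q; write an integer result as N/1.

Same 1,4,5: normalisation and zero-m 3j drop out of the ratio.
A: Δ: 0! 2! 8! / 11! → 1/495; sum: t=0:+1/576 = 1/576; 3j²(1 4 5; 0 0 0) = Δ·Π!·Σ² = 5/99  (sign -1)
B: Δ: 0! 2! 8! / 11! → 1/495; sum: t=0:+1/1440 = 1/1440; 3j²(1 4 5; -1 -1 2) = Δ·Π!·Σ² = 7/165  (sign -1)
I_A²/I_B² = (5/99)/(7/165) = 25/21

25/21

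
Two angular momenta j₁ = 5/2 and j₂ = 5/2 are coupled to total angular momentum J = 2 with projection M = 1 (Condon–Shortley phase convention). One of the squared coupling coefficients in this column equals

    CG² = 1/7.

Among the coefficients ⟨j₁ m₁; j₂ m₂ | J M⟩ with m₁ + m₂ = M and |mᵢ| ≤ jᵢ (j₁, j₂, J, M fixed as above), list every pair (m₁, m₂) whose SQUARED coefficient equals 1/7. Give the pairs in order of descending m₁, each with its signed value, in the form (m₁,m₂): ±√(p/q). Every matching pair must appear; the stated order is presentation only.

Admissible pairs with m₁+m₂ = M = 1: (-3/2,5/2), (-1/2,3/2), (1/2,1/2), (3/2,-1/2), (5/2,-3/2)
  (m₁,m₂)=(5/2,-3/2): CG² = 5/14, CG = +√(5/14)
  (m₁,m₂)=(3/2,-1/2): CG² = 1/7, CG = −√(1/7)   ← matches the target
  (m₁,m₂)=(1/2,1/2): CG² = 0/1, CG = 0
  (m₁,m₂)=(-1/2,3/2): CG² = 1/7, CG = +√(1/7)   ← matches the target
  (m₁,m₂)=(-3/2,5/2): CG² = 5/14, CG = −√(5/14)
Pairs with CG² = 1/7: (3/2,-1/2): −√(1/7); (-1/2,3/2): +√(1/7)

(3/2,-1/2): −√(1/7); (-1/2,3/2): +√(1/7)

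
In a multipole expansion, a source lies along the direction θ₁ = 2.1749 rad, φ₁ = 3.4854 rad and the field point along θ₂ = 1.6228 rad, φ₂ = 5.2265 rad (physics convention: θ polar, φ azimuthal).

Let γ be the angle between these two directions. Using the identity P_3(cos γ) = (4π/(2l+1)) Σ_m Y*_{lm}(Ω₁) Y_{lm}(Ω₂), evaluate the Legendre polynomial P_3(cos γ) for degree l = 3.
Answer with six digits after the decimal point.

Term-by-term m-sum for l=3 (normalisation 4π/7 = 1.795196):
  [-3]  conj(Y_{3,-3})(Ω₁) = -0.11946 - 0.19957j ; Y_{3,-3}(Ω₂) = -0.41537 - 0.01183j ; Δ = 0.04726 + 0.08431j
  [-2]  conj(Y_{3,-2})(Ω₁) = -0.30386 - 0.24957j ; Y_{3,-2}(Ω₂) = 0.02736 - 0.04537j ; Δ = -0.01964 + 0.00696j
  [-1]  conj(Y_{3,-1})(Ω₁) = -0.15357 - 0.05498j ; Y_{3,-1}(Ω₂) = -0.15657 - 0.27723j ; Δ = 0.00880 + 0.05118j
  [+0]  conj(Y_{3,0})(Ω₁) = 0.29395 + 0.00000j ; Y_{3,0}(Ω₂) = 0.05793 + 0.00000j ; Δ = 0.01703 + 0.00000j
  [+1]  conj(Y_{3,1})(Ω₁) = 0.15357 - 0.05498j ; Y_{3,1}(Ω₂) = 0.15657 - 0.27723j ; Δ = 0.00880 - 0.05118j
  [+2]  conj(Y_{3,2})(Ω₁) = -0.30386 + 0.24957j ; Y_{3,2}(Ω₂) = 0.02736 + 0.04537j ; Δ = -0.01964 - 0.00696j
  [+3]  conj(Y_{3,3})(Ω₁) = 0.11946 - 0.19957j ; Y_{3,3}(Ω₂) = 0.41537 - 0.01183j ; Δ = 0.04726 - 0.08431j
Accumulated sum 0.08988 - 0.00000j; after 4π/(2l+1) scaling, 0.16135 - 0.00000j ⇒ P_3 = 0.161349

0.161349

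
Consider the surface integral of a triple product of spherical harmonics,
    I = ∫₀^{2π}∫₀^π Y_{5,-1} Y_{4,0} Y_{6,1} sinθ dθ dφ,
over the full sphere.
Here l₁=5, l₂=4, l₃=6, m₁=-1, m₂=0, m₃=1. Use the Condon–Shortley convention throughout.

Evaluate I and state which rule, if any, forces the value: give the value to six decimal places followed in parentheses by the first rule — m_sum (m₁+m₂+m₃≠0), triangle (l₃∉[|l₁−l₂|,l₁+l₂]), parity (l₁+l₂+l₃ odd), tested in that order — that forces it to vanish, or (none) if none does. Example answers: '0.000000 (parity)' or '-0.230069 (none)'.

l₁+l₂+l₃=15 is odd: 3j(l;000)=0 ⇒ I=0

0.000000 (parity)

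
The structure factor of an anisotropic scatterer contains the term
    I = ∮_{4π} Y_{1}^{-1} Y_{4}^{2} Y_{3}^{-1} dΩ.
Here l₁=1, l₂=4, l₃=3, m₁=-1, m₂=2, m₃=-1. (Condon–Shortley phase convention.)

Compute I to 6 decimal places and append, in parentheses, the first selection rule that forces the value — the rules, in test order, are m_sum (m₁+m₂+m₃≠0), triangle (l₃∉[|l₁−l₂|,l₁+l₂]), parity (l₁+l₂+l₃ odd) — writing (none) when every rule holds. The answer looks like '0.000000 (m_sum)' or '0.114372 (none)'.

Checks pass: Σm=0; 8 even; l₃=3∈[3,5].
(2·1+1)(2·4+1)(2·3+1) = 189
Δ: 2! 0! 6! / 9! → 1/252
sum: t=1:−1/36 = -1/36
3j²(1 4 3; 0 0 0) = Δ·Π!·Σ² = 4/63  (sign +1)
sum: t=2:+1/96 = 1/96
3j²(1 4 3; -1 2 -1) = Δ·Π!·Σ² = 5/84  (sign +1)
combine: 4πI² = 189·4/63·5/84 = 5/7
take √, sign +1: I = 0.23841361
No selection rule forces the value: the integral is nonzero (none).

0.238414 (none)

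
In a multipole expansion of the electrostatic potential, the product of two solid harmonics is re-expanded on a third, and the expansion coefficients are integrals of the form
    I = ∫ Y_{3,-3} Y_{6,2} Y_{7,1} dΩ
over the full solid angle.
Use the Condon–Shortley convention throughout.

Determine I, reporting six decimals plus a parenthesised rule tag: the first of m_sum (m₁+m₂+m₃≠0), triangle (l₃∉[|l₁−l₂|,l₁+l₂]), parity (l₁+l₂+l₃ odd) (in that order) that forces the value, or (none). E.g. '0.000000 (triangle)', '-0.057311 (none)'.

Checks pass: Σm=0; 16 even; l₃=7∈[3,9].
(2·3+1)(2·6+1)(2·7+1) = 1365
Δ: 2! 4! 10! / 17! → 1/2042040
sum: t=0:+1/207360 t=1:−1/57600 t=2:+1/207360 = -1/129600
3j²(3 6 7; 0 0 0) = Δ·Π!·Σ² = 168/12155  (sign +1)
sum: t=2:+1/829440 = 1/829440
3j²(3 6 7; -3 2 1) = Δ·Π!·Σ² = 35/2431  (sign +1)
combine: 4πI² = 1365·168/12155·35/2431 = 123480/454597
take √, sign +1: I = 0.14702124
No selection rule forces the value: the integral is nonzero (none).

0.147021 (none)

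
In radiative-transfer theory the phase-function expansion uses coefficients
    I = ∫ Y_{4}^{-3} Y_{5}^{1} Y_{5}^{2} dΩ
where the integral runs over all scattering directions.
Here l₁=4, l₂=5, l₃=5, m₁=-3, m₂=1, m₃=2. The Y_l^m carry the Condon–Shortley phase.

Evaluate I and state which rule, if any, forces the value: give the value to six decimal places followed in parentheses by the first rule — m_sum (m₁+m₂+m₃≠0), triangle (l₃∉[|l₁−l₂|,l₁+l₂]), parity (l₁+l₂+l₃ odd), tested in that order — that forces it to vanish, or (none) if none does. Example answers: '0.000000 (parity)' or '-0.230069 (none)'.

m-sum 0 ✓  L=14 even ✓  1≤5≤9 ✓
Π(2lᵢ+1) = 9×11×11 = 1089
triangle coeff Δ(4,5,5) = 1/3153150
Σ_t [0,4]: t=0:+1/69120 t=1:−1/1728 t=2:+1/576 t=3:−1/1728 t=4:+1/69120 = 7/11520
(3j)²=2/143 [(4 5 5; 0 0 0)], sign=-1
Σ_t [3,4]: t=3:−1/5184 t=4:+1/6912 = -1/20736
(3j)²=5/2574 [(4 5 5; -3 1 2)], sign=+1
⇒ 4πI² = 5/169
I = (-1)√(5/169/(4π)) = -0.04852178
No selection rule forces the value: the integral is nonzero (none).

-0.048522 (none)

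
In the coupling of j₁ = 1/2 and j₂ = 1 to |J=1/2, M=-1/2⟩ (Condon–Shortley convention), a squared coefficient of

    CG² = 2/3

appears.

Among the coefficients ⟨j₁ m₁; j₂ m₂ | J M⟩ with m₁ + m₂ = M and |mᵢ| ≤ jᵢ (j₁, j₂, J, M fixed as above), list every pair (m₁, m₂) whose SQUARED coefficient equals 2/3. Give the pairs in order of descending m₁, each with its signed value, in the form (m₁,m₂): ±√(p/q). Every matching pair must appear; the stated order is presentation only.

Admissible pairs with m₁+m₂ = M = -1/2: (-1/2,0), (1/2,-1)
  (m₁,m₂)=(1/2,-1): CG² = 2/3, CG = +√(2/3)   ← matches the target
  (m₁,m₂)=(-1/2,0): CG² = 1/3, CG = −√(1/3)
Pairs with CG² = 2/3: (1/2,-1): +√(2/3)

(1/2,-1): +√(2/3)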